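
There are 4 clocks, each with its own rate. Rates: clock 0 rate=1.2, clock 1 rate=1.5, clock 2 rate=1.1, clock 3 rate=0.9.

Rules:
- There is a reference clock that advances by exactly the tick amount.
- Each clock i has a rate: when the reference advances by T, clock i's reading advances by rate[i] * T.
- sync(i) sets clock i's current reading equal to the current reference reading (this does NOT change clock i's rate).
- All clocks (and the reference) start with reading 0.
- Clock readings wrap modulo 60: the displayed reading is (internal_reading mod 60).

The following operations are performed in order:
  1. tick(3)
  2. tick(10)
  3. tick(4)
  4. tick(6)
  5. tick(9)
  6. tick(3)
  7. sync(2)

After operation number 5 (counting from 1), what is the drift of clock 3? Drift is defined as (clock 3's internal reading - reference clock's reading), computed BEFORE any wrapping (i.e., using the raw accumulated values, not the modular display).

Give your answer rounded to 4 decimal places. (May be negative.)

Answer: -3.2000

Derivation:
After op 1 tick(3): ref=3.0000 raw=[3.6000 4.5000 3.3000 2.7000]
After op 2 tick(10): ref=13.0000 raw=[15.6000 19.5000 14.3000 11.7000]
After op 3 tick(4): ref=17.0000 raw=[20.4000 25.5000 18.7000 15.3000]
After op 4 tick(6): ref=23.0000 raw=[27.6000 34.5000 25.3000 20.7000]
After op 5 tick(9): ref=32.0000 raw=[38.4000 48.0000 35.2000 28.8000]
Drift of clock 3 after op 5: 28.8000 - 32.0000 = -3.2000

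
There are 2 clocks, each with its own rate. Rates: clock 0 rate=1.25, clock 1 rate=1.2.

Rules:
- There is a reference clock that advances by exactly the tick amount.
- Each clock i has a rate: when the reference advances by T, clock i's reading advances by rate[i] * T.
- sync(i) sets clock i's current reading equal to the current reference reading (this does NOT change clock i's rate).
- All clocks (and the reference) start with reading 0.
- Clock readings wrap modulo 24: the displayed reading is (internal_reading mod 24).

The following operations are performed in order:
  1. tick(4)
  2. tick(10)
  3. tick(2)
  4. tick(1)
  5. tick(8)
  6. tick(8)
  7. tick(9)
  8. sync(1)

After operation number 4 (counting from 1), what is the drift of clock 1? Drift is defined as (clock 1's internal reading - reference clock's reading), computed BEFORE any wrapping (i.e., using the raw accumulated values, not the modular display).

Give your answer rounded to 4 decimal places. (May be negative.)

After op 1 tick(4): ref=4.0000 raw=[5.0000 4.8000]
After op 2 tick(10): ref=14.0000 raw=[17.5000 16.8000]
After op 3 tick(2): ref=16.0000 raw=[20.0000 19.2000]
After op 4 tick(1): ref=17.0000 raw=[21.2500 20.4000]
Drift of clock 1 after op 4: 20.4000 - 17.0000 = 3.4000

Answer: 3.4000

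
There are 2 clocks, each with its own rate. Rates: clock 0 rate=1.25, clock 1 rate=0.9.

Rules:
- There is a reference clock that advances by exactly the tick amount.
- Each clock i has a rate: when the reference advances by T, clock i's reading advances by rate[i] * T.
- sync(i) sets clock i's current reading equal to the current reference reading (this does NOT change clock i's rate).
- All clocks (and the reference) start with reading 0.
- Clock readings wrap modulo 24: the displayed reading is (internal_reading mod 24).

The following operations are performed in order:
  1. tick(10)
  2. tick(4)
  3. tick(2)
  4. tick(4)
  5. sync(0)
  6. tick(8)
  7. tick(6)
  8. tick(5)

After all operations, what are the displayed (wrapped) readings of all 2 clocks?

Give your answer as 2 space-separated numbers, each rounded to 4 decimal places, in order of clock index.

Answer: 19.7500 11.1000

Derivation:
After op 1 tick(10): ref=10.0000 raw=[12.5000 9.0000]
After op 2 tick(4): ref=14.0000 raw=[17.5000 12.6000]
After op 3 tick(2): ref=16.0000 raw=[20.0000 14.4000]
After op 4 tick(4): ref=20.0000 raw=[25.0000 18.0000]
After op 5 sync(0): ref=20.0000 raw=[20.0000 18.0000]
After op 6 tick(8): ref=28.0000 raw=[30.0000 25.2000]
After op 7 tick(6): ref=34.0000 raw=[37.5000 30.6000]
After op 8 tick(5): ref=39.0000 raw=[43.7500 35.1000]
Wrap final raw readings (mod 24): 43.7500 mod 24 = 19.7500; 35.1000 mod 24 = 11.1000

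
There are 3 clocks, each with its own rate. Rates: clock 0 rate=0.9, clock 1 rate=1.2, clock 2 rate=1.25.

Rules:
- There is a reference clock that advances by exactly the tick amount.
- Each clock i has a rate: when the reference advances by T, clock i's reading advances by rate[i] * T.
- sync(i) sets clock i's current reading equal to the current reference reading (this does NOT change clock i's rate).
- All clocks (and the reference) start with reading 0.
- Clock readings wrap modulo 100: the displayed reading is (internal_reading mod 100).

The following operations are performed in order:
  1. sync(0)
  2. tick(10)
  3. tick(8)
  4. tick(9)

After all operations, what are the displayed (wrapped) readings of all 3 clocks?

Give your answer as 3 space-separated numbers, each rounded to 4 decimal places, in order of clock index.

After op 1 sync(0): ref=0.0000 raw=[0.0000 0.0000 0.0000]
After op 2 tick(10): ref=10.0000 raw=[9.0000 12.0000 12.5000]
After op 3 tick(8): ref=18.0000 raw=[16.2000 21.6000 22.5000]
After op 4 tick(9): ref=27.0000 raw=[24.3000 32.4000 33.7500]
Wrap final raw readings (mod 100): 24.3000 mod 100 = 24.3000; 32.4000 mod 100 = 32.4000; 33.7500 mod 100 = 33.7500

Answer: 24.3000 32.4000 33.7500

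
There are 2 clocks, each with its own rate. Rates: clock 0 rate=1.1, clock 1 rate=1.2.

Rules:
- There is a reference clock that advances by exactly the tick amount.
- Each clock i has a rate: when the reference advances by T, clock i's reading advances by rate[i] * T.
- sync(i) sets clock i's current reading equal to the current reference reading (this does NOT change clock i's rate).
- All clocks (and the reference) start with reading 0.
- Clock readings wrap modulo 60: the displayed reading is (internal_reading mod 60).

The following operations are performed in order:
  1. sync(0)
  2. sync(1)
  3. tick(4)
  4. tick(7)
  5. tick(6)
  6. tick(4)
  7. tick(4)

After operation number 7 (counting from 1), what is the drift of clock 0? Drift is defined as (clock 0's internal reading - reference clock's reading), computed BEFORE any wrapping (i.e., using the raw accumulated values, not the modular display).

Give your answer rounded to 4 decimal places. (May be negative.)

After op 1 sync(0): ref=0.0000 raw=[0.0000 0.0000]
After op 2 sync(1): ref=0.0000 raw=[0.0000 0.0000]
After op 3 tick(4): ref=4.0000 raw=[4.4000 4.8000]
After op 4 tick(7): ref=11.0000 raw=[12.1000 13.2000]
After op 5 tick(6): ref=17.0000 raw=[18.7000 20.4000]
After op 6 tick(4): ref=21.0000 raw=[23.1000 25.2000]
After op 7 tick(4): ref=25.0000 raw=[27.5000 30.0000]
Drift of clock 0 after op 7: 27.5000 - 25.0000 = 2.5000

Answer: 2.5000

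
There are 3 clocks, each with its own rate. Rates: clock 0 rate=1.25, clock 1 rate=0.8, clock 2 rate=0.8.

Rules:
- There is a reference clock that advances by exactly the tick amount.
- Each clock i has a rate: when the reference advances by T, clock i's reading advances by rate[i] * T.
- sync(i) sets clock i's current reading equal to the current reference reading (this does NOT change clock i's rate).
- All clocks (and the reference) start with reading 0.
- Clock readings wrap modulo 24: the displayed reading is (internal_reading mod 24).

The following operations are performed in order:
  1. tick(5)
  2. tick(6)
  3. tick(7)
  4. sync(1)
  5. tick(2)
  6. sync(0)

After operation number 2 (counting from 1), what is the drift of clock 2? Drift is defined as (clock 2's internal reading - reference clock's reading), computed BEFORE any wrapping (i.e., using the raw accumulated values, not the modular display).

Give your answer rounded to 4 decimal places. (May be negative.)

Answer: -2.2000

Derivation:
After op 1 tick(5): ref=5.0000 raw=[6.2500 4.0000 4.0000]
After op 2 tick(6): ref=11.0000 raw=[13.7500 8.8000 8.8000]
Drift of clock 2 after op 2: 8.8000 - 11.0000 = -2.2000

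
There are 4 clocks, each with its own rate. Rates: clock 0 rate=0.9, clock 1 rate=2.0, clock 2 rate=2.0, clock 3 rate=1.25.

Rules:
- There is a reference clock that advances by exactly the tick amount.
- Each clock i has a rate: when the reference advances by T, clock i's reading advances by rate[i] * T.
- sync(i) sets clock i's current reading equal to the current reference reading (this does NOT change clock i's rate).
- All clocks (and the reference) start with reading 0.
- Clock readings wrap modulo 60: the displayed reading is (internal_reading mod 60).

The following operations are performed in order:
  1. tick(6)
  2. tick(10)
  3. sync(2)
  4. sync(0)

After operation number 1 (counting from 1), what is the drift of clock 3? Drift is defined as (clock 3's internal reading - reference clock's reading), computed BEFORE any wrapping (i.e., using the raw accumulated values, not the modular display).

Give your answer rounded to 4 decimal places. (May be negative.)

Answer: 1.5000

Derivation:
After op 1 tick(6): ref=6.0000 raw=[5.4000 12.0000 12.0000 7.5000]
Drift of clock 3 after op 1: 7.5000 - 6.0000 = 1.5000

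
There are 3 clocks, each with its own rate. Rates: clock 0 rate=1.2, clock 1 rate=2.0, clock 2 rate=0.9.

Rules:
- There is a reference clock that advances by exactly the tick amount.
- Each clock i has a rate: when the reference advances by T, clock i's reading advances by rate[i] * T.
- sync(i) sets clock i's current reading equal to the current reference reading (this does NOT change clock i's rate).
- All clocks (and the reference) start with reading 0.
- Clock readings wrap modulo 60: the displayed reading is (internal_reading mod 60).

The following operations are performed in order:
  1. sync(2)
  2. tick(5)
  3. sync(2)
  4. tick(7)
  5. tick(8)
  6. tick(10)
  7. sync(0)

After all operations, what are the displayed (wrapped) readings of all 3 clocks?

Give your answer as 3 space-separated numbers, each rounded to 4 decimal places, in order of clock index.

After op 1 sync(2): ref=0.0000 raw=[0.0000 0.0000 0.0000]
After op 2 tick(5): ref=5.0000 raw=[6.0000 10.0000 4.5000]
After op 3 sync(2): ref=5.0000 raw=[6.0000 10.0000 5.0000]
After op 4 tick(7): ref=12.0000 raw=[14.4000 24.0000 11.3000]
After op 5 tick(8): ref=20.0000 raw=[24.0000 40.0000 18.5000]
After op 6 tick(10): ref=30.0000 raw=[36.0000 60.0000 27.5000]
After op 7 sync(0): ref=30.0000 raw=[30.0000 60.0000 27.5000]
Wrap final raw readings (mod 60): 30.0000 mod 60 = 30.0000; 60.0000 mod 60 = 0.0000; 27.5000 mod 60 = 27.5000

Answer: 30.0000 0.0000 27.5000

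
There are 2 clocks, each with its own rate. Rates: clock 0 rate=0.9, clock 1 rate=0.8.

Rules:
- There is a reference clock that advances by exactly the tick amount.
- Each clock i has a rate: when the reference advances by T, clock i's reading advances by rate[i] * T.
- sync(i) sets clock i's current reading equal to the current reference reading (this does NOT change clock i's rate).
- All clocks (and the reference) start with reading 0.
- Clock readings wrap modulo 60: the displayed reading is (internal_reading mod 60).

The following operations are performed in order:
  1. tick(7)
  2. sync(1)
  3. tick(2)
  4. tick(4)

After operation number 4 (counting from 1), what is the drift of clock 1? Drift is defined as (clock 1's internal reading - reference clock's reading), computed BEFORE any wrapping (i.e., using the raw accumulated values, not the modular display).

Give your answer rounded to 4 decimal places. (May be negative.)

After op 1 tick(7): ref=7.0000 raw=[6.3000 5.6000]
After op 2 sync(1): ref=7.0000 raw=[6.3000 7.0000]
After op 3 tick(2): ref=9.0000 raw=[8.1000 8.6000]
After op 4 tick(4): ref=13.0000 raw=[11.7000 11.8000]
Drift of clock 1 after op 4: 11.8000 - 13.0000 = -1.2000

Answer: -1.2000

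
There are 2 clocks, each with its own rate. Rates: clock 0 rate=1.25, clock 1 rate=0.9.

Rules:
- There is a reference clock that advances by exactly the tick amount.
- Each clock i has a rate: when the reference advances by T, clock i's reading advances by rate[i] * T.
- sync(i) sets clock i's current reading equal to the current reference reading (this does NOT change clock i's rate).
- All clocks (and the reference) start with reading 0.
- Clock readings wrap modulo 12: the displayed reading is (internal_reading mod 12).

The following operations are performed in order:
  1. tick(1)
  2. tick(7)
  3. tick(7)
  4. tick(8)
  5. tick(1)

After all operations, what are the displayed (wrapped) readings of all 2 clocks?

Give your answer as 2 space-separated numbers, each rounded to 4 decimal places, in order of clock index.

After op 1 tick(1): ref=1.0000 raw=[1.2500 0.9000]
After op 2 tick(7): ref=8.0000 raw=[10.0000 7.2000]
After op 3 tick(7): ref=15.0000 raw=[18.7500 13.5000]
After op 4 tick(8): ref=23.0000 raw=[28.7500 20.7000]
After op 5 tick(1): ref=24.0000 raw=[30.0000 21.6000]
Wrap final raw readings (mod 12): 30.0000 mod 12 = 6.0000; 21.6000 mod 12 = 9.6000

Answer: 6.0000 9.6000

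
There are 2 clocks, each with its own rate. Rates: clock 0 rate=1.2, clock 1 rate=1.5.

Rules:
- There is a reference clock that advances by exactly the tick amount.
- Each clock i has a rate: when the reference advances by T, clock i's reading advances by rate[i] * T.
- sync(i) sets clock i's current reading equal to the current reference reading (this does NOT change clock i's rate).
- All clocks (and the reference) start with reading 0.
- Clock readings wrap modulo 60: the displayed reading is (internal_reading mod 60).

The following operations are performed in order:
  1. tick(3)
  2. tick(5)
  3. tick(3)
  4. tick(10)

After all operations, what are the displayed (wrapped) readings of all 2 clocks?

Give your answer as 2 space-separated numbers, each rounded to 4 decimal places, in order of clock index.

Answer: 25.2000 31.5000

Derivation:
After op 1 tick(3): ref=3.0000 raw=[3.6000 4.5000]
After op 2 tick(5): ref=8.0000 raw=[9.6000 12.0000]
After op 3 tick(3): ref=11.0000 raw=[13.2000 16.5000]
After op 4 tick(10): ref=21.0000 raw=[25.2000 31.5000]
Wrap final raw readings (mod 60): 25.2000 mod 60 = 25.2000; 31.5000 mod 60 = 31.5000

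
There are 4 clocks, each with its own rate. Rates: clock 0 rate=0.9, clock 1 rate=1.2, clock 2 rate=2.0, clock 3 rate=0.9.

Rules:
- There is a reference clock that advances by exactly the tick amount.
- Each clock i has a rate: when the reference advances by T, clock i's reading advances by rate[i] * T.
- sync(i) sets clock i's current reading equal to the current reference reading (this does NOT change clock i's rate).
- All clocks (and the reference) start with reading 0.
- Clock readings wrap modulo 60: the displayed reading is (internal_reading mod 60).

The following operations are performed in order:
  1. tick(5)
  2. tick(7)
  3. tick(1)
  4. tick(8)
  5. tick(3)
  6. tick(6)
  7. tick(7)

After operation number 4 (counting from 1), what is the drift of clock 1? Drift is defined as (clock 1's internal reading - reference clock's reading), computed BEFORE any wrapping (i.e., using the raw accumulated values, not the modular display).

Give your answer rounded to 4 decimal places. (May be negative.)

Answer: 4.2000

Derivation:
After op 1 tick(5): ref=5.0000 raw=[4.5000 6.0000 10.0000 4.5000]
After op 2 tick(7): ref=12.0000 raw=[10.8000 14.4000 24.0000 10.8000]
After op 3 tick(1): ref=13.0000 raw=[11.7000 15.6000 26.0000 11.7000]
After op 4 tick(8): ref=21.0000 raw=[18.9000 25.2000 42.0000 18.9000]
Drift of clock 1 after op 4: 25.2000 - 21.0000 = 4.2000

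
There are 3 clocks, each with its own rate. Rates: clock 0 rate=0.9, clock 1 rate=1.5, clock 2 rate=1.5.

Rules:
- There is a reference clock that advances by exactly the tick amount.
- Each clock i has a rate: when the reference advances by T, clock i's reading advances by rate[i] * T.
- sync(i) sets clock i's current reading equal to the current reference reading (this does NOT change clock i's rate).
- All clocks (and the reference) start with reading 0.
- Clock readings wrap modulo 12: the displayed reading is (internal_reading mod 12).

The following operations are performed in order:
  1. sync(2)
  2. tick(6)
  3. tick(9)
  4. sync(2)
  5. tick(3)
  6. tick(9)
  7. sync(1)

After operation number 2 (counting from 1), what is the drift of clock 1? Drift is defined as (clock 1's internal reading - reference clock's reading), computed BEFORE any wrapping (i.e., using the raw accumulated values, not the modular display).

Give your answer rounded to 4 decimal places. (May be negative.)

Answer: 3.0000

Derivation:
After op 1 sync(2): ref=0.0000 raw=[0.0000 0.0000 0.0000]
After op 2 tick(6): ref=6.0000 raw=[5.4000 9.0000 9.0000]
Drift of clock 1 after op 2: 9.0000 - 6.0000 = 3.0000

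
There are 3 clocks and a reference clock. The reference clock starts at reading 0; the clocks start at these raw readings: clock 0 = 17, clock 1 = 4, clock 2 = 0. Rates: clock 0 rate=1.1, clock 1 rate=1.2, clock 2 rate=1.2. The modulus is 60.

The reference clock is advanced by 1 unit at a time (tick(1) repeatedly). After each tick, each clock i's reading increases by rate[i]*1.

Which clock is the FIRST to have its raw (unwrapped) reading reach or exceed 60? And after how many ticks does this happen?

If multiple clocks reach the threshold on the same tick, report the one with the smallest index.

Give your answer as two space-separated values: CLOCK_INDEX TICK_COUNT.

Answer: 0 40

Derivation:
clock 0: start=17, rate=1.1, needs 60-17 = 43; ticks = ceil(43/1.1) = ceil(39.0909) = 40; reading at tick 40 = 17 + 1.1*40 = 61.0000
clock 1: start=4, rate=1.2, needs 60-4 = 56; ticks = ceil(56/1.2) = ceil(46.6667) = 47; reading at tick 47 = 4 + 1.2*47 = 60.4000
clock 2: start=0, rate=1.2, needs 60-0 = 60; ticks = ceil(60/1.2) = ceil(50.0000) = 50; reading at tick 50 = 0 + 1.2*50 = 60.0000
Minimum tick count = 40; winners = [0]; smallest index = 0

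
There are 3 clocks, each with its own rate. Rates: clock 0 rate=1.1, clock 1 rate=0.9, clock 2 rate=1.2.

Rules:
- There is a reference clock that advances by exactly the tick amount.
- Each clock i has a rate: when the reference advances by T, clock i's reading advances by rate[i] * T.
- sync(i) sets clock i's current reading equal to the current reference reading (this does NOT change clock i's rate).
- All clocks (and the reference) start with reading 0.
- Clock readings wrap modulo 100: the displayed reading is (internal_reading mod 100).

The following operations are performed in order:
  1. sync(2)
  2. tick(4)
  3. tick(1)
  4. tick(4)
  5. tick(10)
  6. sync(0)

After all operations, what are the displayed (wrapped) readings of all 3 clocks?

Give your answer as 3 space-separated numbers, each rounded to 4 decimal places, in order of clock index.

After op 1 sync(2): ref=0.0000 raw=[0.0000 0.0000 0.0000]
After op 2 tick(4): ref=4.0000 raw=[4.4000 3.6000 4.8000]
After op 3 tick(1): ref=5.0000 raw=[5.5000 4.5000 6.0000]
After op 4 tick(4): ref=9.0000 raw=[9.9000 8.1000 10.8000]
After op 5 tick(10): ref=19.0000 raw=[20.9000 17.1000 22.8000]
After op 6 sync(0): ref=19.0000 raw=[19.0000 17.1000 22.8000]
Wrap final raw readings (mod 100): 19.0000 mod 100 = 19.0000; 17.1000 mod 100 = 17.1000; 22.8000 mod 100 = 22.8000

Answer: 19.0000 17.1000 22.8000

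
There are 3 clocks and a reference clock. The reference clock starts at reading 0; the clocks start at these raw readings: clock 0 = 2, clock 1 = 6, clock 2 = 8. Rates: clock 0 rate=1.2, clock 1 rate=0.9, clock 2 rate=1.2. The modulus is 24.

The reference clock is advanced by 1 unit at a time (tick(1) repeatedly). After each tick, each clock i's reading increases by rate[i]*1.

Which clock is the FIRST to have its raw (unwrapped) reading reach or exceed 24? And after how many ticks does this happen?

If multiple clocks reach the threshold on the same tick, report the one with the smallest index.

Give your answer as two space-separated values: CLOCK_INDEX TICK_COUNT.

clock 0: start=2, rate=1.2, needs 24-2 = 22; ticks = ceil(22/1.2) = ceil(18.3333) = 19; reading at tick 19 = 2 + 1.2*19 = 24.8000
clock 1: start=6, rate=0.9, needs 24-6 = 18; ticks = ceil(18/0.9) = ceil(20.0000) = 20; reading at tick 20 = 6 + 0.9*20 = 24.0000
clock 2: start=8, rate=1.2, needs 24-8 = 16; ticks = ceil(16/1.2) = ceil(13.3333) = 14; reading at tick 14 = 8 + 1.2*14 = 24.8000
Minimum tick count = 14; winners = [2]; smallest index = 2

Answer: 2 14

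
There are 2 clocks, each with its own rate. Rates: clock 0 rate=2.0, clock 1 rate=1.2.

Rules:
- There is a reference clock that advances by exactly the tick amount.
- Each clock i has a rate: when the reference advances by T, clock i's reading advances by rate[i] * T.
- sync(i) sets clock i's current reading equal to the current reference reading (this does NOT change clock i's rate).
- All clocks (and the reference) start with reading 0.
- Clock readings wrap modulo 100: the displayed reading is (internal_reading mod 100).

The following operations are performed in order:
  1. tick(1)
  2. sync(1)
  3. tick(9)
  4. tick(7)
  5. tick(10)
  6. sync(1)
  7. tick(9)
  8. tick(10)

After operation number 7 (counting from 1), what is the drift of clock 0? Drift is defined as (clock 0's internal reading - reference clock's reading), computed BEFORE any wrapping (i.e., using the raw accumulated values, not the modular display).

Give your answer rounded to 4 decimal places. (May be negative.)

After op 1 tick(1): ref=1.0000 raw=[2.0000 1.2000]
After op 2 sync(1): ref=1.0000 raw=[2.0000 1.0000]
After op 3 tick(9): ref=10.0000 raw=[20.0000 11.8000]
After op 4 tick(7): ref=17.0000 raw=[34.0000 20.2000]
After op 5 tick(10): ref=27.0000 raw=[54.0000 32.2000]
After op 6 sync(1): ref=27.0000 raw=[54.0000 27.0000]
After op 7 tick(9): ref=36.0000 raw=[72.0000 37.8000]
Drift of clock 0 after op 7: 72.0000 - 36.0000 = 36.0000

Answer: 36.0000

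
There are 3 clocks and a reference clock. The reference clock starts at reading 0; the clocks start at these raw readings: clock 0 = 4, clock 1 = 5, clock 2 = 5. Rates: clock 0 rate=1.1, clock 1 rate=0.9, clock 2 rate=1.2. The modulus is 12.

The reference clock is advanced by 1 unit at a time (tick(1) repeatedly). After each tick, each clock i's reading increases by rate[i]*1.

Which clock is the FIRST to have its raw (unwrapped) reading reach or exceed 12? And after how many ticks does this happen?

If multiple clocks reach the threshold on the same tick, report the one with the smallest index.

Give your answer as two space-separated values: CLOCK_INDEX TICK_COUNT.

clock 0: start=4, rate=1.1, needs 12-4 = 8; ticks = ceil(8/1.1) = ceil(7.2727) = 8; reading at tick 8 = 4 + 1.1*8 = 12.8000
clock 1: start=5, rate=0.9, needs 12-5 = 7; ticks = ceil(7/0.9) = ceil(7.7778) = 8; reading at tick 8 = 5 + 0.9*8 = 12.2000
clock 2: start=5, rate=1.2, needs 12-5 = 7; ticks = ceil(7/1.2) = ceil(5.8333) = 6; reading at tick 6 = 5 + 1.2*6 = 12.2000
Minimum tick count = 6; winners = [2]; smallest index = 2

Answer: 2 6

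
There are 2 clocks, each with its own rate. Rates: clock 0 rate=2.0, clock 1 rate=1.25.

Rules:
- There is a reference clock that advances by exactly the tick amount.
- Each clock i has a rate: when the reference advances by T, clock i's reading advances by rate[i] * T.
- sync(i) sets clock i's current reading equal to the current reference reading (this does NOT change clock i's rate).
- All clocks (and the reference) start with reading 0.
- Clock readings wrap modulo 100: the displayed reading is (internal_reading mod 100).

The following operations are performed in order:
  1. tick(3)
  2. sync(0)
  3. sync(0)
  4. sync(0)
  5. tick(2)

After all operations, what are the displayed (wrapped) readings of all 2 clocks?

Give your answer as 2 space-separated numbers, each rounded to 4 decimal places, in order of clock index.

After op 1 tick(3): ref=3.0000 raw=[6.0000 3.7500]
After op 2 sync(0): ref=3.0000 raw=[3.0000 3.7500]
After op 3 sync(0): ref=3.0000 raw=[3.0000 3.7500]
After op 4 sync(0): ref=3.0000 raw=[3.0000 3.7500]
After op 5 tick(2): ref=5.0000 raw=[7.0000 6.2500]
Wrap final raw readings (mod 100): 7.0000 mod 100 = 7.0000; 6.2500 mod 100 = 6.2500

Answer: 7.0000 6.2500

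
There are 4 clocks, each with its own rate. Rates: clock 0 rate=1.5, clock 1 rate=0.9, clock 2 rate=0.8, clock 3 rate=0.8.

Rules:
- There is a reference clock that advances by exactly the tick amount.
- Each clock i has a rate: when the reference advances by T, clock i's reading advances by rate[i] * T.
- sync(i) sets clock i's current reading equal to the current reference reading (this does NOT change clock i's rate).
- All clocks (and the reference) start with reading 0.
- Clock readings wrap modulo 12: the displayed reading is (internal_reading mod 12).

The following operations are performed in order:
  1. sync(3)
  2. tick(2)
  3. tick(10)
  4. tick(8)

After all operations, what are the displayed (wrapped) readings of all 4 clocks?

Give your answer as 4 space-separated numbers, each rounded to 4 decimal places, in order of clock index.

Answer: 6.0000 6.0000 4.0000 4.0000

Derivation:
After op 1 sync(3): ref=0.0000 raw=[0.0000 0.0000 0.0000 0.0000]
After op 2 tick(2): ref=2.0000 raw=[3.0000 1.8000 1.6000 1.6000]
After op 3 tick(10): ref=12.0000 raw=[18.0000 10.8000 9.6000 9.6000]
After op 4 tick(8): ref=20.0000 raw=[30.0000 18.0000 16.0000 16.0000]
Wrap final raw readings (mod 12): 30.0000 mod 12 = 6.0000; 18.0000 mod 12 = 6.0000; 16.0000 mod 12 = 4.0000; 16.0000 mod 12 = 4.0000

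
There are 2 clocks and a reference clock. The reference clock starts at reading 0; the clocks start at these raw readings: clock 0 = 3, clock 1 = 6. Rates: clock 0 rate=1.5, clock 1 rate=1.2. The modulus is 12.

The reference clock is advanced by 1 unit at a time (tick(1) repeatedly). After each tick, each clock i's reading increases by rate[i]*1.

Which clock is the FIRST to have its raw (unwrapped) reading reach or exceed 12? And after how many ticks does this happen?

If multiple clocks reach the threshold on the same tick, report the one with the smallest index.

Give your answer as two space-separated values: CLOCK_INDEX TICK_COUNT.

clock 0: start=3, rate=1.5, needs 12-3 = 9; ticks = ceil(9/1.5) = ceil(6.0000) = 6; reading at tick 6 = 3 + 1.5*6 = 12.0000
clock 1: start=6, rate=1.2, needs 12-6 = 6; ticks = ceil(6/1.2) = ceil(5.0000) = 5; reading at tick 5 = 6 + 1.2*5 = 12.0000
Minimum tick count = 5; winners = [1]; smallest index = 1

Answer: 1 5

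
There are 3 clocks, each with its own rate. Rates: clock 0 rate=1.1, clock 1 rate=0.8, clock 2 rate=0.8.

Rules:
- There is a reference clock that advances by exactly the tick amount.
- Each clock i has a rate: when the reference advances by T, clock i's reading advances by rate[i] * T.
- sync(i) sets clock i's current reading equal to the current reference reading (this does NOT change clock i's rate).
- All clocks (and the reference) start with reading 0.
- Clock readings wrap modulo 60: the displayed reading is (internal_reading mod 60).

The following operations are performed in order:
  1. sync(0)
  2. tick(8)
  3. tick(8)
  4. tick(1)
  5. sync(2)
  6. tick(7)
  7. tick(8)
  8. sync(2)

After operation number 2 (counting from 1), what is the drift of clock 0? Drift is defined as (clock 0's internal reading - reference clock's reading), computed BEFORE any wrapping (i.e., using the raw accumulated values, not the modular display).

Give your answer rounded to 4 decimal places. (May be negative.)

After op 1 sync(0): ref=0.0000 raw=[0.0000 0.0000 0.0000]
After op 2 tick(8): ref=8.0000 raw=[8.8000 6.4000 6.4000]
Drift of clock 0 after op 2: 8.8000 - 8.0000 = 0.8000

Answer: 0.8000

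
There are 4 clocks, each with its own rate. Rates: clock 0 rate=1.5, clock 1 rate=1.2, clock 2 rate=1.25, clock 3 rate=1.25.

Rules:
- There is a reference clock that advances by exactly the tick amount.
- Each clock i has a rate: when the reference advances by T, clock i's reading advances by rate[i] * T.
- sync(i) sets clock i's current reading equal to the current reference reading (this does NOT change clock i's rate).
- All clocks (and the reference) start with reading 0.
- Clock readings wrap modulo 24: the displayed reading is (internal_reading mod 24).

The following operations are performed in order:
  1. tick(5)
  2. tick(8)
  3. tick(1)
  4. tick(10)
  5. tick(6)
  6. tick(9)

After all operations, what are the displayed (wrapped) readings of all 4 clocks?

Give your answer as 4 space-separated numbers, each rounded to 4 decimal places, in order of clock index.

Answer: 10.5000 22.8000 0.7500 0.7500

Derivation:
After op 1 tick(5): ref=5.0000 raw=[7.5000 6.0000 6.2500 6.2500]
After op 2 tick(8): ref=13.0000 raw=[19.5000 15.6000 16.2500 16.2500]
After op 3 tick(1): ref=14.0000 raw=[21.0000 16.8000 17.5000 17.5000]
After op 4 tick(10): ref=24.0000 raw=[36.0000 28.8000 30.0000 30.0000]
After op 5 tick(6): ref=30.0000 raw=[45.0000 36.0000 37.5000 37.5000]
After op 6 tick(9): ref=39.0000 raw=[58.5000 46.8000 48.7500 48.7500]
Wrap final raw readings (mod 24): 58.5000 mod 24 = 10.5000; 46.8000 mod 24 = 22.8000; 48.7500 mod 24 = 0.7500; 48.7500 mod 24 = 0.7500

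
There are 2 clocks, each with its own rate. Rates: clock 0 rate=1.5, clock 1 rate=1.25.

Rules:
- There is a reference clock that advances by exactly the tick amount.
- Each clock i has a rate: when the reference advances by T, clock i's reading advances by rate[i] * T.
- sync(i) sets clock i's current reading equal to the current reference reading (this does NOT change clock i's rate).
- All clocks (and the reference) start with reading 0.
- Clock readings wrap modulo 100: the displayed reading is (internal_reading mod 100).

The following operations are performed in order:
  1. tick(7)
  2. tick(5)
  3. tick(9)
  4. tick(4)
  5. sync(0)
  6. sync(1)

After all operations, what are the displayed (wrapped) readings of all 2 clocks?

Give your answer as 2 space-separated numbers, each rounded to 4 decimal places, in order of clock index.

After op 1 tick(7): ref=7.0000 raw=[10.5000 8.7500]
After op 2 tick(5): ref=12.0000 raw=[18.0000 15.0000]
After op 3 tick(9): ref=21.0000 raw=[31.5000 26.2500]
After op 4 tick(4): ref=25.0000 raw=[37.5000 31.2500]
After op 5 sync(0): ref=25.0000 raw=[25.0000 31.2500]
After op 6 sync(1): ref=25.0000 raw=[25.0000 25.0000]
Wrap final raw readings (mod 100): 25.0000 mod 100 = 25.0000; 25.0000 mod 100 = 25.0000

Answer: 25.0000 25.0000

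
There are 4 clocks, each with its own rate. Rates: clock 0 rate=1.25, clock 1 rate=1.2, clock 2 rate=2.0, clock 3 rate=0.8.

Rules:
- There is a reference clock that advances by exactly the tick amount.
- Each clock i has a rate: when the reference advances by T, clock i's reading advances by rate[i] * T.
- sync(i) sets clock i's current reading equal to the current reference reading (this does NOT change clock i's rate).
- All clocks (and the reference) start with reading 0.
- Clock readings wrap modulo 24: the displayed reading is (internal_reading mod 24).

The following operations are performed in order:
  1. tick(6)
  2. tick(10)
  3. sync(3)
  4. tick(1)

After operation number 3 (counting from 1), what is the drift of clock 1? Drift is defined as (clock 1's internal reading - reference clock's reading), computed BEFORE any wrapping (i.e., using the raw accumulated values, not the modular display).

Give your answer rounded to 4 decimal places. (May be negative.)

After op 1 tick(6): ref=6.0000 raw=[7.5000 7.2000 12.0000 4.8000]
After op 2 tick(10): ref=16.0000 raw=[20.0000 19.2000 32.0000 12.8000]
After op 3 sync(3): ref=16.0000 raw=[20.0000 19.2000 32.0000 16.0000]
Drift of clock 1 after op 3: 19.2000 - 16.0000 = 3.2000

Answer: 3.2000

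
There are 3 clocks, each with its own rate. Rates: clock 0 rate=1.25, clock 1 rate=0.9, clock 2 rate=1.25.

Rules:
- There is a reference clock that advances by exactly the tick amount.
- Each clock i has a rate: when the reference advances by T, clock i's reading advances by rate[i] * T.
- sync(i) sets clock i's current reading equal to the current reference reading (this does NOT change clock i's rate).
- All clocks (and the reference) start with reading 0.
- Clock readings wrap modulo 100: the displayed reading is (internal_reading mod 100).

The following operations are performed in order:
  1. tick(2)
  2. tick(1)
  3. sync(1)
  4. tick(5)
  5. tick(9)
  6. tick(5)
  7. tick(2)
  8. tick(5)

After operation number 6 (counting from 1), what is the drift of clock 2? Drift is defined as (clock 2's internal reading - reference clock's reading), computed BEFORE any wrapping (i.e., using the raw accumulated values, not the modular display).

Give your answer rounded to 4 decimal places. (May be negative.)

Answer: 5.5000

Derivation:
After op 1 tick(2): ref=2.0000 raw=[2.5000 1.8000 2.5000]
After op 2 tick(1): ref=3.0000 raw=[3.7500 2.7000 3.7500]
After op 3 sync(1): ref=3.0000 raw=[3.7500 3.0000 3.7500]
After op 4 tick(5): ref=8.0000 raw=[10.0000 7.5000 10.0000]
After op 5 tick(9): ref=17.0000 raw=[21.2500 15.6000 21.2500]
After op 6 tick(5): ref=22.0000 raw=[27.5000 20.1000 27.5000]
Drift of clock 2 after op 6: 27.5000 - 22.0000 = 5.5000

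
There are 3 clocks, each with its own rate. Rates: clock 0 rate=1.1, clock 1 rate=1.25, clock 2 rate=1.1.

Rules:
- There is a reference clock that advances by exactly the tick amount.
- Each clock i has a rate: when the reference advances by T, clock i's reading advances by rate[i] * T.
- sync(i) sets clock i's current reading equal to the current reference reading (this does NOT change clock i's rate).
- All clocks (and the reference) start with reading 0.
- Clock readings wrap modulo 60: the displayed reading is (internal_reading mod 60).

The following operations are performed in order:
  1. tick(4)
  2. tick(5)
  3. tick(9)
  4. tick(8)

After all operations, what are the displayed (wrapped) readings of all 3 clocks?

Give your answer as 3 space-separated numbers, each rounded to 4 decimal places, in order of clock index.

Answer: 28.6000 32.5000 28.6000

Derivation:
After op 1 tick(4): ref=4.0000 raw=[4.4000 5.0000 4.4000]
After op 2 tick(5): ref=9.0000 raw=[9.9000 11.2500 9.9000]
After op 3 tick(9): ref=18.0000 raw=[19.8000 22.5000 19.8000]
After op 4 tick(8): ref=26.0000 raw=[28.6000 32.5000 28.6000]
Wrap final raw readings (mod 60): 28.6000 mod 60 = 28.6000; 32.5000 mod 60 = 32.5000; 28.6000 mod 60 = 28.6000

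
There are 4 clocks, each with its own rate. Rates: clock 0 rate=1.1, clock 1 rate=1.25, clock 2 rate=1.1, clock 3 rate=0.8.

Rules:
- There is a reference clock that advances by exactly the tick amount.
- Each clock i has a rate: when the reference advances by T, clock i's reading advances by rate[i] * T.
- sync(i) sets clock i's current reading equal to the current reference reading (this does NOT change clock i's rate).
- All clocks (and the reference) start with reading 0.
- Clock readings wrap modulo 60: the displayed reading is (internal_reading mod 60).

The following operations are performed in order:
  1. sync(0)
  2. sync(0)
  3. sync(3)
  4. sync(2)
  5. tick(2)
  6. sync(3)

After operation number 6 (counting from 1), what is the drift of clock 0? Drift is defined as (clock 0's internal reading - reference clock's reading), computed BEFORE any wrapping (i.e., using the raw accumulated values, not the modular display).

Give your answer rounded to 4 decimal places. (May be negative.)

Answer: 0.2000

Derivation:
After op 1 sync(0): ref=0.0000 raw=[0.0000 0.0000 0.0000 0.0000]
After op 2 sync(0): ref=0.0000 raw=[0.0000 0.0000 0.0000 0.0000]
After op 3 sync(3): ref=0.0000 raw=[0.0000 0.0000 0.0000 0.0000]
After op 4 sync(2): ref=0.0000 raw=[0.0000 0.0000 0.0000 0.0000]
After op 5 tick(2): ref=2.0000 raw=[2.2000 2.5000 2.2000 1.6000]
After op 6 sync(3): ref=2.0000 raw=[2.2000 2.5000 2.2000 2.0000]
Drift of clock 0 after op 6: 2.2000 - 2.0000 = 0.2000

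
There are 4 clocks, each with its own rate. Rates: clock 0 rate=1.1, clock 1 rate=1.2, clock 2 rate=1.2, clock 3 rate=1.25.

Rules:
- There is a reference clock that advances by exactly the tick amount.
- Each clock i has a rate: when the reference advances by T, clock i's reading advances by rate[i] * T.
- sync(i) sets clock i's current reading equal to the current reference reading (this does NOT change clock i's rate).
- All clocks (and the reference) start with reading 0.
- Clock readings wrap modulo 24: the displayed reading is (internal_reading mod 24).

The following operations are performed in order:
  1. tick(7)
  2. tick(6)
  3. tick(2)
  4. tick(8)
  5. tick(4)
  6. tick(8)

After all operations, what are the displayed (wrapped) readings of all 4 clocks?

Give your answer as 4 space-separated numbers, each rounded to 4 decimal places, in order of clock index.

After op 1 tick(7): ref=7.0000 raw=[7.7000 8.4000 8.4000 8.7500]
After op 2 tick(6): ref=13.0000 raw=[14.3000 15.6000 15.6000 16.2500]
After op 3 tick(2): ref=15.0000 raw=[16.5000 18.0000 18.0000 18.7500]
After op 4 tick(8): ref=23.0000 raw=[25.3000 27.6000 27.6000 28.7500]
After op 5 tick(4): ref=27.0000 raw=[29.7000 32.4000 32.4000 33.7500]
After op 6 tick(8): ref=35.0000 raw=[38.5000 42.0000 42.0000 43.7500]
Wrap final raw readings (mod 24): 38.5000 mod 24 = 14.5000; 42.0000 mod 24 = 18.0000; 42.0000 mod 24 = 18.0000; 43.7500 mod 24 = 19.7500

Answer: 14.5000 18.0000 18.0000 19.7500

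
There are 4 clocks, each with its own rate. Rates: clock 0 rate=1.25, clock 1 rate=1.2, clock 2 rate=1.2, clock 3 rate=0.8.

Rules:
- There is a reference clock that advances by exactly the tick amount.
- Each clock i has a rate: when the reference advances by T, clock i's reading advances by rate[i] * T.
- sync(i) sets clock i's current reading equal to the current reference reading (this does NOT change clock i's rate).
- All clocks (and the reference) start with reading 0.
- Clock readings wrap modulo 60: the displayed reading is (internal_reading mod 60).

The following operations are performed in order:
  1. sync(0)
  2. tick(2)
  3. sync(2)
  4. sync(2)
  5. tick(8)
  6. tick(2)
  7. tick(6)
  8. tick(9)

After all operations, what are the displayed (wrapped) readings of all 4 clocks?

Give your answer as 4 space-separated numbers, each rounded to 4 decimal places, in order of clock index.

After op 1 sync(0): ref=0.0000 raw=[0.0000 0.0000 0.0000 0.0000]
After op 2 tick(2): ref=2.0000 raw=[2.5000 2.4000 2.4000 1.6000]
After op 3 sync(2): ref=2.0000 raw=[2.5000 2.4000 2.0000 1.6000]
After op 4 sync(2): ref=2.0000 raw=[2.5000 2.4000 2.0000 1.6000]
After op 5 tick(8): ref=10.0000 raw=[12.5000 12.0000 11.6000 8.0000]
After op 6 tick(2): ref=12.0000 raw=[15.0000 14.4000 14.0000 9.6000]
After op 7 tick(6): ref=18.0000 raw=[22.5000 21.6000 21.2000 14.4000]
After op 8 tick(9): ref=27.0000 raw=[33.7500 32.4000 32.0000 21.6000]
Wrap final raw readings (mod 60): 33.7500 mod 60 = 33.7500; 32.4000 mod 60 = 32.4000; 32.0000 mod 60 = 32.0000; 21.6000 mod 60 = 21.6000

Answer: 33.7500 32.4000 32.0000 21.6000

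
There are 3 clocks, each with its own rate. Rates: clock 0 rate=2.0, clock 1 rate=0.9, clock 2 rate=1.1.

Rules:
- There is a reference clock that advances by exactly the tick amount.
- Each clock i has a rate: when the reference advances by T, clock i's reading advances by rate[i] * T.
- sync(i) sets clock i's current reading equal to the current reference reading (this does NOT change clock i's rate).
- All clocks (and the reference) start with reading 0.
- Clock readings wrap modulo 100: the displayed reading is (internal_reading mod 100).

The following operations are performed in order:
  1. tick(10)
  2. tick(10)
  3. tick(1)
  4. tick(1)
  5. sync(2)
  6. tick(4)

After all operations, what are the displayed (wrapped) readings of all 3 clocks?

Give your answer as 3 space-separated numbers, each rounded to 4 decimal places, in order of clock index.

Answer: 52.0000 23.4000 26.4000

Derivation:
After op 1 tick(10): ref=10.0000 raw=[20.0000 9.0000 11.0000]
After op 2 tick(10): ref=20.0000 raw=[40.0000 18.0000 22.0000]
After op 3 tick(1): ref=21.0000 raw=[42.0000 18.9000 23.1000]
After op 4 tick(1): ref=22.0000 raw=[44.0000 19.8000 24.2000]
After op 5 sync(2): ref=22.0000 raw=[44.0000 19.8000 22.0000]
After op 6 tick(4): ref=26.0000 raw=[52.0000 23.4000 26.4000]
Wrap final raw readings (mod 100): 52.0000 mod 100 = 52.0000; 23.4000 mod 100 = 23.4000; 26.4000 mod 100 = 26.4000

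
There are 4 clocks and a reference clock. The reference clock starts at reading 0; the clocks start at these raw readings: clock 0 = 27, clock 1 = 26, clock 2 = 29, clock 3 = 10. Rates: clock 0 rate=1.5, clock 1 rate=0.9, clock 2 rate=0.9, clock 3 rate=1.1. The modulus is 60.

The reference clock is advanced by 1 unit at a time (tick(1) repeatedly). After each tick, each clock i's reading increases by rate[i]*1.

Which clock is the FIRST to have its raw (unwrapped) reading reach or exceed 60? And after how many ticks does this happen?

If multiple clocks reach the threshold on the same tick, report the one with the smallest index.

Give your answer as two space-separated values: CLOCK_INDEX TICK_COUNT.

clock 0: start=27, rate=1.5, needs 60-27 = 33; ticks = ceil(33/1.5) = ceil(22.0000) = 22; reading at tick 22 = 27 + 1.5*22 = 60.0000
clock 1: start=26, rate=0.9, needs 60-26 = 34; ticks = ceil(34/0.9) = ceil(37.7778) = 38; reading at tick 38 = 26 + 0.9*38 = 60.2000
clock 2: start=29, rate=0.9, needs 60-29 = 31; ticks = ceil(31/0.9) = ceil(34.4444) = 35; reading at tick 35 = 29 + 0.9*35 = 60.5000
clock 3: start=10, rate=1.1, needs 60-10 = 50; ticks = ceil(50/1.1) = ceil(45.4545) = 46; reading at tick 46 = 10 + 1.1*46 = 60.6000
Minimum tick count = 22; winners = [0]; smallest index = 0

Answer: 0 22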